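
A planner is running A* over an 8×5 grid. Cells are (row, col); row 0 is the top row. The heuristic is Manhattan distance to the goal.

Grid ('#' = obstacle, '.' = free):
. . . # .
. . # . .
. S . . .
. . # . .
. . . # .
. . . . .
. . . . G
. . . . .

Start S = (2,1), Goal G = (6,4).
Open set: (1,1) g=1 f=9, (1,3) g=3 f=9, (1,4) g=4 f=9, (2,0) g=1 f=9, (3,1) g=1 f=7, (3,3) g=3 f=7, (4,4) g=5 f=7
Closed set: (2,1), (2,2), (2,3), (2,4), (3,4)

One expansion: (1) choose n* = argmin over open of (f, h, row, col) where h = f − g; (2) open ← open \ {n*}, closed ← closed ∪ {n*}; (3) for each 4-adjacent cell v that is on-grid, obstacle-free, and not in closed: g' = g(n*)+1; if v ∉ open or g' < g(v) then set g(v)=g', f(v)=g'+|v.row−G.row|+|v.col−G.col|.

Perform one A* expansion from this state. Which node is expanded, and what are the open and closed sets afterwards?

expanded=(4,4); open=[(1,1) g=1 f=9, (1,3) g=3 f=9, (1,4) g=4 f=9, (2,0) g=1 f=9, (3,1) g=1 f=7, (3,3) g=3 f=7, (5,4) g=6 f=7]; closed=[(2,1), (2,2), (2,3), (2,4), (3,4), (4,4)]

step 1: expand (4,4) (f=7, h=2) → closed; open now [(1,1) g=1 f=9, (1,3) g=3 f=9, (1,4) g=4 f=9, (2,0) g=1 f=9, (3,1) g=1 f=7, (3,3) g=3 f=7, (5,4) g=6 f=7]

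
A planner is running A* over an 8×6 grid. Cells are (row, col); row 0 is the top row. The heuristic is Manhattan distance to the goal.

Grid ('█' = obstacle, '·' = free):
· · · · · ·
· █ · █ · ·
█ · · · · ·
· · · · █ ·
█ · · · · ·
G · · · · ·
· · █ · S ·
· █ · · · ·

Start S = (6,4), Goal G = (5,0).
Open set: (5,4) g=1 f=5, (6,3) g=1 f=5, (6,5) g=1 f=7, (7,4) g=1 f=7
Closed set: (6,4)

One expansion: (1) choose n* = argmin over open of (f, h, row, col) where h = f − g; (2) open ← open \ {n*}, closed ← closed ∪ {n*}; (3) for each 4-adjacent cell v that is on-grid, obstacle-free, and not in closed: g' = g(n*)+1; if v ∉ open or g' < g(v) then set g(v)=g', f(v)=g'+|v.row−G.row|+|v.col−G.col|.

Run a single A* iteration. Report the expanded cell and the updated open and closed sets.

expanded=(5,4); open=[(4,4) g=2 f=7, (5,3) g=2 f=5, (5,5) g=2 f=7, (6,3) g=1 f=5, (6,5) g=1 f=7, (7,4) g=1 f=7]; closed=[(5,4), (6,4)]

step 1: expand (5,4) (f=5, h=4) → closed; open now [(4,4) g=2 f=7, (5,3) g=2 f=5, (5,5) g=2 f=7, (6,3) g=1 f=5, (6,5) g=1 f=7, (7,4) g=1 f=7]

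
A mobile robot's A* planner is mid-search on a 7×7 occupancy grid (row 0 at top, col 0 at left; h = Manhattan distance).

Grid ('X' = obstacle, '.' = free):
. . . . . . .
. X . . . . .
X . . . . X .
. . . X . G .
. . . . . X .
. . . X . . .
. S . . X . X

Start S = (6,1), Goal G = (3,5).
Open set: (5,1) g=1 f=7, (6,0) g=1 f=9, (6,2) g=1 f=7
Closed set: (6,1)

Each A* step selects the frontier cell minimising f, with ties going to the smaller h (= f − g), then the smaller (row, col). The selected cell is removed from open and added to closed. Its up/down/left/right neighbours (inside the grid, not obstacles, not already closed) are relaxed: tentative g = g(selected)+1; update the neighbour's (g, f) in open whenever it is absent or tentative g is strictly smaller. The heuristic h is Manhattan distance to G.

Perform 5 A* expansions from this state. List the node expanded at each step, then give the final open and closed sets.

step 1: expand (5,1) (f=7, h=6) → closed; open now [(4,1) g=2 f=7, (5,0) g=2 f=9, (5,2) g=2 f=7, (6,0) g=1 f=9, (6,2) g=1 f=7]
step 2: expand (4,1) (f=7, h=5) → closed; open now [(3,1) g=3 f=7, (4,0) g=3 f=9, (4,2) g=3 f=7, (5,0) g=2 f=9, (5,2) g=2 f=7, (6,0) g=1 f=9, (6,2) g=1 f=7]
step 3: expand (3,1) (f=7, h=4) → closed; open now [(2,1) g=4 f=9, (3,0) g=4 f=9, (3,2) g=4 f=7, (4,0) g=3 f=9, (4,2) g=3 f=7, (5,0) g=2 f=9, (5,2) g=2 f=7, (6,0) g=1 f=9, (6,2) g=1 f=7]
step 4: expand (3,2) (f=7, h=3) → closed; open now [(2,1) g=4 f=9, (2,2) g=5 f=9, (3,0) g=4 f=9, (4,0) g=3 f=9, (4,2) g=3 f=7, (5,0) g=2 f=9, (5,2) g=2 f=7, (6,0) g=1 f=9, (6,2) g=1 f=7]
step 5: expand (4,2) (f=7, h=4) → closed; open now [(2,1) g=4 f=9, (2,2) g=5 f=9, (3,0) g=4 f=9, (4,0) g=3 f=9, (4,3) g=4 f=7, (5,0) g=2 f=9, (5,2) g=2 f=7, (6,0) g=1 f=9, (6,2) g=1 f=7]

order=[(5,1) → (4,1) → (3,1) → (3,2) → (4,2)]; open=[(2,1) g=4 f=9, (2,2) g=5 f=9, (3,0) g=4 f=9, (4,0) g=3 f=9, (4,3) g=4 f=7, (5,0) g=2 f=9, (5,2) g=2 f=7, (6,0) g=1 f=9, (6,2) g=1 f=7]; closed=[(3,1), (3,2), (4,1), (4,2), (5,1), (6,1)]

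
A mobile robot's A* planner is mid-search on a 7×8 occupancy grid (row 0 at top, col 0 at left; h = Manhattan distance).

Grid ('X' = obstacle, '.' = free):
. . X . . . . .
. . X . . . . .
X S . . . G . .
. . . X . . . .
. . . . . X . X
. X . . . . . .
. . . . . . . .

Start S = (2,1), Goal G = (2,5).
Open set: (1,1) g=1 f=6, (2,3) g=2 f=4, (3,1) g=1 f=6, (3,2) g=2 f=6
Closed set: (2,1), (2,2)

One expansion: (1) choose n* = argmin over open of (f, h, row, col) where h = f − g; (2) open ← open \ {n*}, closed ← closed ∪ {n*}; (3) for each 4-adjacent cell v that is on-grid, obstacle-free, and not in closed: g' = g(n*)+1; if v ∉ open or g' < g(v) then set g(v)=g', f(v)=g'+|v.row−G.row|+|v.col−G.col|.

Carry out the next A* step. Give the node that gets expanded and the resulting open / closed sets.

step 1: expand (2,3) (f=4, h=2) → closed; open now [(1,1) g=1 f=6, (1,3) g=3 f=6, (2,4) g=3 f=4, (3,1) g=1 f=6, (3,2) g=2 f=6]

expanded=(2,3); open=[(1,1) g=1 f=6, (1,3) g=3 f=6, (2,4) g=3 f=4, (3,1) g=1 f=6, (3,2) g=2 f=6]; closed=[(2,1), (2,2), (2,3)]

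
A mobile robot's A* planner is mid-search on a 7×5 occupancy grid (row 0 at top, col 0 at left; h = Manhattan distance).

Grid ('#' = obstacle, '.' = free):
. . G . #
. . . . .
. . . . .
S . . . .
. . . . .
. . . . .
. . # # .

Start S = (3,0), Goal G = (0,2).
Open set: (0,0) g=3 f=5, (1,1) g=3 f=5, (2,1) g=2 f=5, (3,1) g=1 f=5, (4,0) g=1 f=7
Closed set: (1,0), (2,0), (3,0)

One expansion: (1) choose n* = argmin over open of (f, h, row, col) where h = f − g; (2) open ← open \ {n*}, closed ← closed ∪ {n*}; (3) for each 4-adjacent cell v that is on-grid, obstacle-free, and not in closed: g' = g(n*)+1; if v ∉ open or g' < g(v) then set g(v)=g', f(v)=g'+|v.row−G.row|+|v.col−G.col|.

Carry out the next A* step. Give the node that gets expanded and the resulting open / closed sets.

step 1: expand (0,0) (f=5, h=2) → closed; open now [(0,1) g=4 f=5, (1,1) g=3 f=5, (2,1) g=2 f=5, (3,1) g=1 f=5, (4,0) g=1 f=7]

expanded=(0,0); open=[(0,1) g=4 f=5, (1,1) g=3 f=5, (2,1) g=2 f=5, (3,1) g=1 f=5, (4,0) g=1 f=7]; closed=[(0,0), (1,0), (2,0), (3,0)]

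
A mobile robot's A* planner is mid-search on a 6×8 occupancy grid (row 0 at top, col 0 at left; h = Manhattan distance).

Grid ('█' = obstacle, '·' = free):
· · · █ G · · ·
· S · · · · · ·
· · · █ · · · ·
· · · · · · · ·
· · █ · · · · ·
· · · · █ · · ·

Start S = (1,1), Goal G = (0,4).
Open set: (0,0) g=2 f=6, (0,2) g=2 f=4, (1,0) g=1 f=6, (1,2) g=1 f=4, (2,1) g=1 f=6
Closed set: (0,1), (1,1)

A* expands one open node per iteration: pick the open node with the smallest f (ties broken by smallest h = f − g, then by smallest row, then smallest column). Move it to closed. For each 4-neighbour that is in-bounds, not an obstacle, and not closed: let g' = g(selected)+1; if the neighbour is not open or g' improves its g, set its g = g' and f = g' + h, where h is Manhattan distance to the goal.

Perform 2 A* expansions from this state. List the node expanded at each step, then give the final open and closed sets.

step 1: expand (0,2) (f=4, h=2) → closed; open now [(0,0) g=2 f=6, (1,0) g=1 f=6, (1,2) g=1 f=4, (2,1) g=1 f=6]
step 2: expand (1,2) (f=4, h=3) → closed; open now [(0,0) g=2 f=6, (1,0) g=1 f=6, (1,3) g=2 f=4, (2,1) g=1 f=6, (2,2) g=2 f=6]

order=[(0,2) → (1,2)]; open=[(0,0) g=2 f=6, (1,0) g=1 f=6, (1,3) g=2 f=4, (2,1) g=1 f=6, (2,2) g=2 f=6]; closed=[(0,1), (0,2), (1,1), (1,2)]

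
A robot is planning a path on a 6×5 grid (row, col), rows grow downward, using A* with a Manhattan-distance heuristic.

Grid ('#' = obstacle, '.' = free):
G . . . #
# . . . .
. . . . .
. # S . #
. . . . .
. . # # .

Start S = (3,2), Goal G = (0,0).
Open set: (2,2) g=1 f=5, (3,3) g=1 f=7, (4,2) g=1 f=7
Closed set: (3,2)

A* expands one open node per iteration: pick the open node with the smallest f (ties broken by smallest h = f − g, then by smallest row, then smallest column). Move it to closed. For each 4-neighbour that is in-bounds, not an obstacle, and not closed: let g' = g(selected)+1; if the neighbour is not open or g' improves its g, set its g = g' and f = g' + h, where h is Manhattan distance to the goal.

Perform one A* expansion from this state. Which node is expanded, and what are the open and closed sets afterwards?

expanded=(2,2); open=[(1,2) g=2 f=5, (2,1) g=2 f=5, (2,3) g=2 f=7, (3,3) g=1 f=7, (4,2) g=1 f=7]; closed=[(2,2), (3,2)]

step 1: expand (2,2) (f=5, h=4) → closed; open now [(1,2) g=2 f=5, (2,1) g=2 f=5, (2,3) g=2 f=7, (3,3) g=1 f=7, (4,2) g=1 f=7]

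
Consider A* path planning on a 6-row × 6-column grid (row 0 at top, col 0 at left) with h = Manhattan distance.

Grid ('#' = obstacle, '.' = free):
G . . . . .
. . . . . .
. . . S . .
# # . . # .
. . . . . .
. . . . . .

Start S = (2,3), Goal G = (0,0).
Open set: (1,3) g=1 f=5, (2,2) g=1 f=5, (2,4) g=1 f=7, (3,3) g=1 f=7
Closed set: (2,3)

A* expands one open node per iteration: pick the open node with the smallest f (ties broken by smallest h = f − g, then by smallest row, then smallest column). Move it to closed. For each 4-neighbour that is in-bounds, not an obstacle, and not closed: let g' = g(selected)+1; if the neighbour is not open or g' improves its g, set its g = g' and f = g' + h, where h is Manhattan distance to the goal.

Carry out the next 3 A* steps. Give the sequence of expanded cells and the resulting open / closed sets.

order=[(1,3) → (0,3) → (0,2)]; open=[(0,1) g=4 f=5, (0,4) g=3 f=7, (1,2) g=2 f=5, (1,4) g=2 f=7, (2,2) g=1 f=5, (2,4) g=1 f=7, (3,3) g=1 f=7]; closed=[(0,2), (0,3), (1,3), (2,3)]

step 1: expand (1,3) (f=5, h=4) → closed; open now [(0,3) g=2 f=5, (1,2) g=2 f=5, (1,4) g=2 f=7, (2,2) g=1 f=5, (2,4) g=1 f=7, (3,3) g=1 f=7]
step 2: expand (0,3) (f=5, h=3) → closed; open now [(0,2) g=3 f=5, (0,4) g=3 f=7, (1,2) g=2 f=5, (1,4) g=2 f=7, (2,2) g=1 f=5, (2,4) g=1 f=7, (3,3) g=1 f=7]
step 3: expand (0,2) (f=5, h=2) → closed; open now [(0,1) g=4 f=5, (0,4) g=3 f=7, (1,2) g=2 f=5, (1,4) g=2 f=7, (2,2) g=1 f=5, (2,4) g=1 f=7, (3,3) g=1 f=7]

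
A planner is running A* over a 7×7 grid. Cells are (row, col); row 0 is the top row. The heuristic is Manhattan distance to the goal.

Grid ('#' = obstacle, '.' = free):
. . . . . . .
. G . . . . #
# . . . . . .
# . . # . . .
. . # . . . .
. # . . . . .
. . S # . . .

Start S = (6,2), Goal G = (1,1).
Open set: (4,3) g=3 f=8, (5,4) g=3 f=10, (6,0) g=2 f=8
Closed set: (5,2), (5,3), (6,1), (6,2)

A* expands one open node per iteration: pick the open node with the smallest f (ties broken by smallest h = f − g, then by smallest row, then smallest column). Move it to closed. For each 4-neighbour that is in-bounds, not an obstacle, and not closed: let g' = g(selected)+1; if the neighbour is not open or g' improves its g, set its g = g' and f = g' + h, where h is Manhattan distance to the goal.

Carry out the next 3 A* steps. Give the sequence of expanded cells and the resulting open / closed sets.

order=[(4,3) → (6,0) → (5,0)]; open=[(4,0) g=4 f=8, (4,4) g=4 f=10, (5,4) g=3 f=10]; closed=[(4,3), (5,0), (5,2), (5,3), (6,0), (6,1), (6,2)]

step 1: expand (4,3) (f=8, h=5) → closed; open now [(4,4) g=4 f=10, (5,4) g=3 f=10, (6,0) g=2 f=8]
step 2: expand (6,0) (f=8, h=6) → closed; open now [(4,4) g=4 f=10, (5,0) g=3 f=8, (5,4) g=3 f=10]
step 3: expand (5,0) (f=8, h=5) → closed; open now [(4,0) g=4 f=8, (4,4) g=4 f=10, (5,4) g=3 f=10]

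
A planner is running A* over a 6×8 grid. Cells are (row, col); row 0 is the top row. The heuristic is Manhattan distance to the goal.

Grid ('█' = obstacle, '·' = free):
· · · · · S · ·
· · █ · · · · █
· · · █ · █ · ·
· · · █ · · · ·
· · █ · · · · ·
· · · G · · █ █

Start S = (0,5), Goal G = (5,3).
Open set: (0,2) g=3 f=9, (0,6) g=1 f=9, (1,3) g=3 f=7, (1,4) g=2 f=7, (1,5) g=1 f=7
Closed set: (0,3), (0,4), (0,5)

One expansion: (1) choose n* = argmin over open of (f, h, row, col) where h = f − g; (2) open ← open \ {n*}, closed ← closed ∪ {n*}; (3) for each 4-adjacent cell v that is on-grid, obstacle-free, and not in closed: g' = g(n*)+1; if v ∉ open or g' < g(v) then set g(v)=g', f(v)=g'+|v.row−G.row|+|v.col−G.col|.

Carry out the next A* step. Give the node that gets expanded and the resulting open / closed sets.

expanded=(1,3); open=[(0,2) g=3 f=9, (0,6) g=1 f=9, (1,4) g=2 f=7, (1,5) g=1 f=7]; closed=[(0,3), (0,4), (0,5), (1,3)]

step 1: expand (1,3) (f=7, h=4) → closed; open now [(0,2) g=3 f=9, (0,6) g=1 f=9, (1,4) g=2 f=7, (1,5) g=1 f=7]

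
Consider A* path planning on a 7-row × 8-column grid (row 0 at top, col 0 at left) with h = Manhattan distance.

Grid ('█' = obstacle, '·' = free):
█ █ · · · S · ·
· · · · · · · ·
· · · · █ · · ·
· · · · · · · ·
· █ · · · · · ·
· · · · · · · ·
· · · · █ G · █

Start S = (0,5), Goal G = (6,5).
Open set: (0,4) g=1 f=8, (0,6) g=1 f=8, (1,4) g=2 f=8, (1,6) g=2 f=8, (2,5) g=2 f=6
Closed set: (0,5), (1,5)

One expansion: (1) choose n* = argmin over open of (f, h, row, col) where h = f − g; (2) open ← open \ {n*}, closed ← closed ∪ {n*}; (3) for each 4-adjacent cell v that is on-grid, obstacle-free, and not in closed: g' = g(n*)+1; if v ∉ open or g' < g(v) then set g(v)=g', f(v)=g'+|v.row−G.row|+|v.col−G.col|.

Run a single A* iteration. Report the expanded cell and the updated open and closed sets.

step 1: expand (2,5) (f=6, h=4) → closed; open now [(0,4) g=1 f=8, (0,6) g=1 f=8, (1,4) g=2 f=8, (1,6) g=2 f=8, (2,6) g=3 f=8, (3,5) g=3 f=6]

expanded=(2,5); open=[(0,4) g=1 f=8, (0,6) g=1 f=8, (1,4) g=2 f=8, (1,6) g=2 f=8, (2,6) g=3 f=8, (3,5) g=3 f=6]; closed=[(0,5), (1,5), (2,5)]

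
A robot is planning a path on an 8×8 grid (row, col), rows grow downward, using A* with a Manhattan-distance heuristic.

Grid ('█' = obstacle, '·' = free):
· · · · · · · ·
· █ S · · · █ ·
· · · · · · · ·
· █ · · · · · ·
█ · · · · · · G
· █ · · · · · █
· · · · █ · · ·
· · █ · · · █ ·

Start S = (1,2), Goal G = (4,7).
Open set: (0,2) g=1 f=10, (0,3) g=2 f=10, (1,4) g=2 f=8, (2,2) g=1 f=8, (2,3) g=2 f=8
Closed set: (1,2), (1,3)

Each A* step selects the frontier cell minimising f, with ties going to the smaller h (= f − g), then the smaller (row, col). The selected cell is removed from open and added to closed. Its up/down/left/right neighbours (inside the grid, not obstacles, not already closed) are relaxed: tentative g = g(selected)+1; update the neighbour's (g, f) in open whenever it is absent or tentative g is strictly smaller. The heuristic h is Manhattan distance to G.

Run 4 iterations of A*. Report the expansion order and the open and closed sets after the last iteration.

order=[(1,4) → (1,5) → (2,5) → (2,6)]; open=[(0,2) g=1 f=10, (0,3) g=2 f=10, (0,4) g=3 f=10, (0,5) g=4 f=10, (2,2) g=1 f=8, (2,3) g=2 f=8, (2,4) g=3 f=8, (2,7) g=6 f=8, (3,5) g=5 f=8, (3,6) g=6 f=8]; closed=[(1,2), (1,3), (1,4), (1,5), (2,5), (2,6)]

step 1: expand (1,4) (f=8, h=6) → closed; open now [(0,2) g=1 f=10, (0,3) g=2 f=10, (0,4) g=3 f=10, (1,5) g=3 f=8, (2,2) g=1 f=8, (2,3) g=2 f=8, (2,4) g=3 f=8]
step 2: expand (1,5) (f=8, h=5) → closed; open now [(0,2) g=1 f=10, (0,3) g=2 f=10, (0,4) g=3 f=10, (0,5) g=4 f=10, (2,2) g=1 f=8, (2,3) g=2 f=8, (2,4) g=3 f=8, (2,5) g=4 f=8]
step 3: expand (2,5) (f=8, h=4) → closed; open now [(0,2) g=1 f=10, (0,3) g=2 f=10, (0,4) g=3 f=10, (0,5) g=4 f=10, (2,2) g=1 f=8, (2,3) g=2 f=8, (2,4) g=3 f=8, (2,6) g=5 f=8, (3,5) g=5 f=8]
step 4: expand (2,6) (f=8, h=3) → closed; open now [(0,2) g=1 f=10, (0,3) g=2 f=10, (0,4) g=3 f=10, (0,5) g=4 f=10, (2,2) g=1 f=8, (2,3) g=2 f=8, (2,4) g=3 f=8, (2,7) g=6 f=8, (3,5) g=5 f=8, (3,6) g=6 f=8]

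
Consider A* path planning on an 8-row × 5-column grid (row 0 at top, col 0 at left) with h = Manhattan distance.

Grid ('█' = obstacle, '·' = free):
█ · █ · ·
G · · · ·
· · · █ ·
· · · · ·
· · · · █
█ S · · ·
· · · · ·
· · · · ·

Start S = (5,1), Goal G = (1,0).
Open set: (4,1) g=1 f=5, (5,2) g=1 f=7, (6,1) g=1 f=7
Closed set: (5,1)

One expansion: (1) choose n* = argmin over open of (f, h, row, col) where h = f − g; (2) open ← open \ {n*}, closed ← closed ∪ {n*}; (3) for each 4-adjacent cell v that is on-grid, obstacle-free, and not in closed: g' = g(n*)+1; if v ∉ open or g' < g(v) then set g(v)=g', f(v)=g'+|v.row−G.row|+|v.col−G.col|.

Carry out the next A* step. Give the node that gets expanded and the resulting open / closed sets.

step 1: expand (4,1) (f=5, h=4) → closed; open now [(3,1) g=2 f=5, (4,0) g=2 f=5, (4,2) g=2 f=7, (5,2) g=1 f=7, (6,1) g=1 f=7]

expanded=(4,1); open=[(3,1) g=2 f=5, (4,0) g=2 f=5, (4,2) g=2 f=7, (5,2) g=1 f=7, (6,1) g=1 f=7]; closed=[(4,1), (5,1)]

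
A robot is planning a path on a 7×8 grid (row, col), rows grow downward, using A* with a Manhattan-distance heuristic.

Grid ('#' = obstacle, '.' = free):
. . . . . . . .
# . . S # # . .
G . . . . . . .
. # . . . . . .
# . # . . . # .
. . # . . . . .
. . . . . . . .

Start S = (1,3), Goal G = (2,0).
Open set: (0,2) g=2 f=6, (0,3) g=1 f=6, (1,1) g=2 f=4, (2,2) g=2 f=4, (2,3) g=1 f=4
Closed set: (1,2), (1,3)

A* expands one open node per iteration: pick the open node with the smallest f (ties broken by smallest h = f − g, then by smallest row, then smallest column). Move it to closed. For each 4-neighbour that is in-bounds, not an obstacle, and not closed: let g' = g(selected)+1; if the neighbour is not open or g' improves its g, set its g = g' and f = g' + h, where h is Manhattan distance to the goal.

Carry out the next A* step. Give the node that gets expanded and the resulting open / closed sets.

expanded=(1,1); open=[(0,1) g=3 f=6, (0,2) g=2 f=6, (0,3) g=1 f=6, (2,1) g=3 f=4, (2,2) g=2 f=4, (2,3) g=1 f=4]; closed=[(1,1), (1,2), (1,3)]

step 1: expand (1,1) (f=4, h=2) → closed; open now [(0,1) g=3 f=6, (0,2) g=2 f=6, (0,3) g=1 f=6, (2,1) g=3 f=4, (2,2) g=2 f=4, (2,3) g=1 f=4]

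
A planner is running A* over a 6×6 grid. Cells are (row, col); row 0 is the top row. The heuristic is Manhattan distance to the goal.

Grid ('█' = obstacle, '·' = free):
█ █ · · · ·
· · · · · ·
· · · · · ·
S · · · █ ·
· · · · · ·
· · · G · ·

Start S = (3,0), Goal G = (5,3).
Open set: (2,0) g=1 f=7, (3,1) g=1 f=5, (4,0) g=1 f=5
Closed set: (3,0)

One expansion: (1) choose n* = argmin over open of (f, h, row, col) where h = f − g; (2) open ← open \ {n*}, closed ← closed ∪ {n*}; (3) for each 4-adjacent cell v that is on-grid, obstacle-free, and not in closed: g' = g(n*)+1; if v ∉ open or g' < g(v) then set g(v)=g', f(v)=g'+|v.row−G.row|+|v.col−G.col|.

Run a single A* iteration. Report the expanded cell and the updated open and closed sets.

step 1: expand (3,1) (f=5, h=4) → closed; open now [(2,0) g=1 f=7, (2,1) g=2 f=7, (3,2) g=2 f=5, (4,0) g=1 f=5, (4,1) g=2 f=5]

expanded=(3,1); open=[(2,0) g=1 f=7, (2,1) g=2 f=7, (3,2) g=2 f=5, (4,0) g=1 f=5, (4,1) g=2 f=5]; closed=[(3,0), (3,1)]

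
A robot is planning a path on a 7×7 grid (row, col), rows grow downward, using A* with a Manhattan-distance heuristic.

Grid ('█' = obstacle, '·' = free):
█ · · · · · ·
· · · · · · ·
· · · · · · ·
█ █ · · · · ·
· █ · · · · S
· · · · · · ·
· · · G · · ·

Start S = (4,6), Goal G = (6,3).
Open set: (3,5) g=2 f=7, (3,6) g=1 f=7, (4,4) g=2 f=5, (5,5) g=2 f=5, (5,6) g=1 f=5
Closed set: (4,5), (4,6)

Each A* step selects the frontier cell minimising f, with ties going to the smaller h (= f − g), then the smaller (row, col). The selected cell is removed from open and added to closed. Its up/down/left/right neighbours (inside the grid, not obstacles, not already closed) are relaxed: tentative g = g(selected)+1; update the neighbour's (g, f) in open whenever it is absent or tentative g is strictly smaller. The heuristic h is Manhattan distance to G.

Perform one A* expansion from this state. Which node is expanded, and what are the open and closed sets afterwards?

step 1: expand (4,4) (f=5, h=3) → closed; open now [(3,4) g=3 f=7, (3,5) g=2 f=7, (3,6) g=1 f=7, (4,3) g=3 f=5, (5,4) g=3 f=5, (5,5) g=2 f=5, (5,6) g=1 f=5]

expanded=(4,4); open=[(3,4) g=3 f=7, (3,5) g=2 f=7, (3,6) g=1 f=7, (4,3) g=3 f=5, (5,4) g=3 f=5, (5,5) g=2 f=5, (5,6) g=1 f=5]; closed=[(4,4), (4,5), (4,6)]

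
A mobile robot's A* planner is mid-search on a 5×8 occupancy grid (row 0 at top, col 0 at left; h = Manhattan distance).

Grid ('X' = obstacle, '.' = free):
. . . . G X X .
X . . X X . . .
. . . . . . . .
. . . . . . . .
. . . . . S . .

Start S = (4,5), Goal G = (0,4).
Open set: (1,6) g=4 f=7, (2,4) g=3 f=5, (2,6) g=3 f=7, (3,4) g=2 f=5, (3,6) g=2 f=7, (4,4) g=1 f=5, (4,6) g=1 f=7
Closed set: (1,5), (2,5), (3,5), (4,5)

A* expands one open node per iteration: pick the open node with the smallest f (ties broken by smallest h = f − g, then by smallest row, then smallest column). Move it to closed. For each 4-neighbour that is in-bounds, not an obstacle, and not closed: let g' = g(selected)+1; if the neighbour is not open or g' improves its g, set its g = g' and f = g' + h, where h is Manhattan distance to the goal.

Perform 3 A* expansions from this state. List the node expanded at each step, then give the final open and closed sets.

order=[(2,4) → (3,4) → (4,4)]; open=[(1,6) g=4 f=7, (2,3) g=4 f=7, (2,6) g=3 f=7, (3,3) g=3 f=7, (3,6) g=2 f=7, (4,3) g=2 f=7, (4,6) g=1 f=7]; closed=[(1,5), (2,4), (2,5), (3,4), (3,5), (4,4), (4,5)]

step 1: expand (2,4) (f=5, h=2) → closed; open now [(1,6) g=4 f=7, (2,3) g=4 f=7, (2,6) g=3 f=7, (3,4) g=2 f=5, (3,6) g=2 f=7, (4,4) g=1 f=5, (4,6) g=1 f=7]
step 2: expand (3,4) (f=5, h=3) → closed; open now [(1,6) g=4 f=7, (2,3) g=4 f=7, (2,6) g=3 f=7, (3,3) g=3 f=7, (3,6) g=2 f=7, (4,4) g=1 f=5, (4,6) g=1 f=7]
step 3: expand (4,4) (f=5, h=4) → closed; open now [(1,6) g=4 f=7, (2,3) g=4 f=7, (2,6) g=3 f=7, (3,3) g=3 f=7, (3,6) g=2 f=7, (4,3) g=2 f=7, (4,6) g=1 f=7]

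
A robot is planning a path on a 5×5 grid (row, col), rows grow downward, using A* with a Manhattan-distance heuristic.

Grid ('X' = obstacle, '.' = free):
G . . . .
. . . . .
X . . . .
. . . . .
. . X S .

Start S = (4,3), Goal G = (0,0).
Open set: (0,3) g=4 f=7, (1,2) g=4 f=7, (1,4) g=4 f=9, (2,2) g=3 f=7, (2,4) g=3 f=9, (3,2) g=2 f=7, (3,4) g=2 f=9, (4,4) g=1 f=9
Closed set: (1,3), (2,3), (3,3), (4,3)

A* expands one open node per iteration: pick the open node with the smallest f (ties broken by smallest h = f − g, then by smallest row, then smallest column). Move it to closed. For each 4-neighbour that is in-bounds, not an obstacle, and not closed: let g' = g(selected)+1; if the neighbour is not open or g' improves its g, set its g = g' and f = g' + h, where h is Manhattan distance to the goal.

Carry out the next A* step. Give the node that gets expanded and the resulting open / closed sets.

expanded=(0,3); open=[(0,2) g=5 f=7, (0,4) g=5 f=9, (1,2) g=4 f=7, (1,4) g=4 f=9, (2,2) g=3 f=7, (2,4) g=3 f=9, (3,2) g=2 f=7, (3,4) g=2 f=9, (4,4) g=1 f=9]; closed=[(0,3), (1,3), (2,3), (3,3), (4,3)]

step 1: expand (0,3) (f=7, h=3) → closed; open now [(0,2) g=5 f=7, (0,4) g=5 f=9, (1,2) g=4 f=7, (1,4) g=4 f=9, (2,2) g=3 f=7, (2,4) g=3 f=9, (3,2) g=2 f=7, (3,4) g=2 f=9, (4,4) g=1 f=9]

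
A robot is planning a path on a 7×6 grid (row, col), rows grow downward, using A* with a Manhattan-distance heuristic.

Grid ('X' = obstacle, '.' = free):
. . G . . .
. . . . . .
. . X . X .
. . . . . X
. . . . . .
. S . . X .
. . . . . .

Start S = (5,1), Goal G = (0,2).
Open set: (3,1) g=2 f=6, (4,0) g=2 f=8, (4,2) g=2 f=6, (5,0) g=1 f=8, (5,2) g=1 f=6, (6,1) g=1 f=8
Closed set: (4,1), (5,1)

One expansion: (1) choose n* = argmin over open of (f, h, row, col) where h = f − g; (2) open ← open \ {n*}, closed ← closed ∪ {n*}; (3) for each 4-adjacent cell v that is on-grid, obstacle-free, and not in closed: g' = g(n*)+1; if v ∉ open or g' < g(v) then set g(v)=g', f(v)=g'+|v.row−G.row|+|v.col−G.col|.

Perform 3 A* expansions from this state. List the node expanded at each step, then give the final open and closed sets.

step 1: expand (3,1) (f=6, h=4) → closed; open now [(2,1) g=3 f=6, (3,0) g=3 f=8, (3,2) g=3 f=6, (4,0) g=2 f=8, (4,2) g=2 f=6, (5,0) g=1 f=8, (5,2) g=1 f=6, (6,1) g=1 f=8]
step 2: expand (2,1) (f=6, h=3) → closed; open now [(1,1) g=4 f=6, (2,0) g=4 f=8, (3,0) g=3 f=8, (3,2) g=3 f=6, (4,0) g=2 f=8, (4,2) g=2 f=6, (5,0) g=1 f=8, (5,2) g=1 f=6, (6,1) g=1 f=8]
step 3: expand (1,1) (f=6, h=2) → closed; open now [(0,1) g=5 f=6, (1,0) g=5 f=8, (1,2) g=5 f=6, (2,0) g=4 f=8, (3,0) g=3 f=8, (3,2) g=3 f=6, (4,0) g=2 f=8, (4,2) g=2 f=6, (5,0) g=1 f=8, (5,2) g=1 f=6, (6,1) g=1 f=8]

order=[(3,1) → (2,1) → (1,1)]; open=[(0,1) g=5 f=6, (1,0) g=5 f=8, (1,2) g=5 f=6, (2,0) g=4 f=8, (3,0) g=3 f=8, (3,2) g=3 f=6, (4,0) g=2 f=8, (4,2) g=2 f=6, (5,0) g=1 f=8, (5,2) g=1 f=6, (6,1) g=1 f=8]; closed=[(1,1), (2,1), (3,1), (4,1), (5,1)]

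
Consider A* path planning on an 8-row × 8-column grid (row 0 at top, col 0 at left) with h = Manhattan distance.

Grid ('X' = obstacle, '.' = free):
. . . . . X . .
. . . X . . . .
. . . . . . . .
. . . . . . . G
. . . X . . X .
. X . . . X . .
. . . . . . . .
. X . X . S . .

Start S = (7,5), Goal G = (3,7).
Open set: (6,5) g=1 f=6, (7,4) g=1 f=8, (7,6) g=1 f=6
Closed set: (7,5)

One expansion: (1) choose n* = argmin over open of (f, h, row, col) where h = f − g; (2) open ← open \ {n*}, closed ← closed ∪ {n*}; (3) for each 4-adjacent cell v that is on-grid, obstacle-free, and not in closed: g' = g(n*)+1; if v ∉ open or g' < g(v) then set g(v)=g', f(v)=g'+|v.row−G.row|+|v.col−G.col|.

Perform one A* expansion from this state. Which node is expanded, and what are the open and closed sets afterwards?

expanded=(6,5); open=[(6,4) g=2 f=8, (6,6) g=2 f=6, (7,4) g=1 f=8, (7,6) g=1 f=6]; closed=[(6,5), (7,5)]

step 1: expand (6,5) (f=6, h=5) → closed; open now [(6,4) g=2 f=8, (6,6) g=2 f=6, (7,4) g=1 f=8, (7,6) g=1 f=6]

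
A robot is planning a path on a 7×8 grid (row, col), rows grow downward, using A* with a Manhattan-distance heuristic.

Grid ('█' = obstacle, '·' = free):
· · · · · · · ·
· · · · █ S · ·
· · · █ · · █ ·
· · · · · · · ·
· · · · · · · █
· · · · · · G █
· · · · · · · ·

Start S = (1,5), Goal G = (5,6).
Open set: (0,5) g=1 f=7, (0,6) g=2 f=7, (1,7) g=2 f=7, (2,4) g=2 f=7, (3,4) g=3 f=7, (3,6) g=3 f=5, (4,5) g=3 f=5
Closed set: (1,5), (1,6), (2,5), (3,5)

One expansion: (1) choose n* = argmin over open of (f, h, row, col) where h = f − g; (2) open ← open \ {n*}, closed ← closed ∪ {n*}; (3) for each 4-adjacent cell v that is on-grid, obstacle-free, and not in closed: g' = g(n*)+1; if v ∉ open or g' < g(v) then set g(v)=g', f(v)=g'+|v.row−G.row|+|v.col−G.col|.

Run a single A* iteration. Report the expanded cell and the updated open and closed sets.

step 1: expand (3,6) (f=5, h=2) → closed; open now [(0,5) g=1 f=7, (0,6) g=2 f=7, (1,7) g=2 f=7, (2,4) g=2 f=7, (3,4) g=3 f=7, (3,7) g=4 f=7, (4,5) g=3 f=5, (4,6) g=4 f=5]

expanded=(3,6); open=[(0,5) g=1 f=7, (0,6) g=2 f=7, (1,7) g=2 f=7, (2,4) g=2 f=7, (3,4) g=3 f=7, (3,7) g=4 f=7, (4,5) g=3 f=5, (4,6) g=4 f=5]; closed=[(1,5), (1,6), (2,5), (3,5), (3,6)]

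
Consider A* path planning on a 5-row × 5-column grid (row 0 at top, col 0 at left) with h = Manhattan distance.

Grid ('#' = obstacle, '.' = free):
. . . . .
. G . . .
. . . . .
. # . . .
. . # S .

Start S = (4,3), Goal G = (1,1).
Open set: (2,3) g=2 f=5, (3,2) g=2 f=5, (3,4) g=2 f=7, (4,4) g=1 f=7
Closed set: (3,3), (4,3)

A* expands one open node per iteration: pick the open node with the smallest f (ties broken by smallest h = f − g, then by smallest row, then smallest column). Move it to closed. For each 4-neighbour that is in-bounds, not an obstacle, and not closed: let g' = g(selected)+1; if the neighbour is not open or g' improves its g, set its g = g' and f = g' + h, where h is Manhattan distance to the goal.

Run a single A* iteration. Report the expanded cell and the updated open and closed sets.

expanded=(2,3); open=[(1,3) g=3 f=5, (2,2) g=3 f=5, (2,4) g=3 f=7, (3,2) g=2 f=5, (3,4) g=2 f=7, (4,4) g=1 f=7]; closed=[(2,3), (3,3), (4,3)]

step 1: expand (2,3) (f=5, h=3) → closed; open now [(1,3) g=3 f=5, (2,2) g=3 f=5, (2,4) g=3 f=7, (3,2) g=2 f=5, (3,4) g=2 f=7, (4,4) g=1 f=7]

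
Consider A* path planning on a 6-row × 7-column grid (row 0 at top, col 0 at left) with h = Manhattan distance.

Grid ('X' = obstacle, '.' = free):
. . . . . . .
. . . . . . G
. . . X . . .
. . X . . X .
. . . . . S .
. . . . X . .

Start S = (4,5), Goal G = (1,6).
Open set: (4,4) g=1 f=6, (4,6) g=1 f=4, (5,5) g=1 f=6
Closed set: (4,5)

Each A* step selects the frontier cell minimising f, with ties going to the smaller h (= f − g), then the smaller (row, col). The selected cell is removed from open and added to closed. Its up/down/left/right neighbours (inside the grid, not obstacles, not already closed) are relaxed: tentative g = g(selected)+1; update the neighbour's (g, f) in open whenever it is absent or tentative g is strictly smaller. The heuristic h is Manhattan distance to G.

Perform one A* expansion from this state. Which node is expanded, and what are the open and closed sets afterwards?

step 1: expand (4,6) (f=4, h=3) → closed; open now [(3,6) g=2 f=4, (4,4) g=1 f=6, (5,5) g=1 f=6, (5,6) g=2 f=6]

expanded=(4,6); open=[(3,6) g=2 f=4, (4,4) g=1 f=6, (5,5) g=1 f=6, (5,6) g=2 f=6]; closed=[(4,5), (4,6)]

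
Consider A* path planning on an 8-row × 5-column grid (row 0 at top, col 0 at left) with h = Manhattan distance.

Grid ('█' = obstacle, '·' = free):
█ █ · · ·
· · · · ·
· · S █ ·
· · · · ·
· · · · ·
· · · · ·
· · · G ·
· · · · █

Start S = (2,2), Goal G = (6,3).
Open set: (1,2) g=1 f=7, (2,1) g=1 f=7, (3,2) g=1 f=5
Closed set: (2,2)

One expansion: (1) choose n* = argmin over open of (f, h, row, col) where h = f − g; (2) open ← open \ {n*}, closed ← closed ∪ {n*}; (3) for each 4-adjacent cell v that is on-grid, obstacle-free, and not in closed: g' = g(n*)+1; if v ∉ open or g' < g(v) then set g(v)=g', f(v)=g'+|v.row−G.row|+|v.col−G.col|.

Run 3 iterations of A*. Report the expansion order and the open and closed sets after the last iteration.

order=[(3,2) → (3,3) → (4,3)]; open=[(1,2) g=1 f=7, (2,1) g=1 f=7, (3,1) g=2 f=7, (3,4) g=3 f=7, (4,2) g=2 f=5, (4,4) g=4 f=7, (5,3) g=4 f=5]; closed=[(2,2), (3,2), (3,3), (4,3)]

step 1: expand (3,2) (f=5, h=4) → closed; open now [(1,2) g=1 f=7, (2,1) g=1 f=7, (3,1) g=2 f=7, (3,3) g=2 f=5, (4,2) g=2 f=5]
step 2: expand (3,3) (f=5, h=3) → closed; open now [(1,2) g=1 f=7, (2,1) g=1 f=7, (3,1) g=2 f=7, (3,4) g=3 f=7, (4,2) g=2 f=5, (4,3) g=3 f=5]
step 3: expand (4,3) (f=5, h=2) → closed; open now [(1,2) g=1 f=7, (2,1) g=1 f=7, (3,1) g=2 f=7, (3,4) g=3 f=7, (4,2) g=2 f=5, (4,4) g=4 f=7, (5,3) g=4 f=5]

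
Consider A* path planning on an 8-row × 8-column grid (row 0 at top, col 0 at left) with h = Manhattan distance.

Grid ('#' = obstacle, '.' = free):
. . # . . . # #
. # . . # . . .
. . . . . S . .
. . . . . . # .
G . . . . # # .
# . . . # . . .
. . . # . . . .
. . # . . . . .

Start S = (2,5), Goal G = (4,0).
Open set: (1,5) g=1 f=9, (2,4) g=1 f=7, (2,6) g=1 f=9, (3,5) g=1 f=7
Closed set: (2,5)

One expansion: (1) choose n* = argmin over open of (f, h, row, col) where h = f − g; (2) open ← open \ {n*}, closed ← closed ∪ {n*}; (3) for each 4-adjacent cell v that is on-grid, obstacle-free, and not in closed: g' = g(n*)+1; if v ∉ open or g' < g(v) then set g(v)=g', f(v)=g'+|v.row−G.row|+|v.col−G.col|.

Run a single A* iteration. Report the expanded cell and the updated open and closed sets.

expanded=(2,4); open=[(1,5) g=1 f=9, (2,3) g=2 f=7, (2,6) g=1 f=9, (3,4) g=2 f=7, (3,5) g=1 f=7]; closed=[(2,4), (2,5)]

step 1: expand (2,4) (f=7, h=6) → closed; open now [(1,5) g=1 f=9, (2,3) g=2 f=7, (2,6) g=1 f=9, (3,4) g=2 f=7, (3,5) g=1 f=7]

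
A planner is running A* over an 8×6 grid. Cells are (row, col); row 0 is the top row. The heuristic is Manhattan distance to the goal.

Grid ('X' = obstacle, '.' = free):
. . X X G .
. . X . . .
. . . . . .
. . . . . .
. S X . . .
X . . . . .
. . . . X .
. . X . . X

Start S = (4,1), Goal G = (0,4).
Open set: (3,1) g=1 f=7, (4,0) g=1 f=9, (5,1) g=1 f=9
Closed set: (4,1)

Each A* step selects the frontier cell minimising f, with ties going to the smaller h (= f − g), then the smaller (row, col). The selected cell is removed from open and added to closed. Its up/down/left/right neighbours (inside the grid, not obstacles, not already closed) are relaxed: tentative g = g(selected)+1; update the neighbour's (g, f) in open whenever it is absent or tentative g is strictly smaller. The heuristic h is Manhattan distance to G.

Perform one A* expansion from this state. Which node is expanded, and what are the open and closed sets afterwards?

expanded=(3,1); open=[(2,1) g=2 f=7, (3,0) g=2 f=9, (3,2) g=2 f=7, (4,0) g=1 f=9, (5,1) g=1 f=9]; closed=[(3,1), (4,1)]

step 1: expand (3,1) (f=7, h=6) → closed; open now [(2,1) g=2 f=7, (3,0) g=2 f=9, (3,2) g=2 f=7, (4,0) g=1 f=9, (5,1) g=1 f=9]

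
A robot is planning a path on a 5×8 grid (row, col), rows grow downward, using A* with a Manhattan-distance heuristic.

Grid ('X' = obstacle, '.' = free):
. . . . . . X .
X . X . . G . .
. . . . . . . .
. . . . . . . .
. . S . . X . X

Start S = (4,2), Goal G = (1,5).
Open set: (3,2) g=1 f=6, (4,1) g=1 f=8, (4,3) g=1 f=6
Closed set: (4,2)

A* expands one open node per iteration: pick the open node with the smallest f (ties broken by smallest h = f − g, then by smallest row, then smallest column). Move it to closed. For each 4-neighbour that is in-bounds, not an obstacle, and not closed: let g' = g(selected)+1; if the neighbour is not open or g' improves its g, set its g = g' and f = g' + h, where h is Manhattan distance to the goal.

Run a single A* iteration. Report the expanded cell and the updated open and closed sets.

expanded=(3,2); open=[(2,2) g=2 f=6, (3,1) g=2 f=8, (3,3) g=2 f=6, (4,1) g=1 f=8, (4,3) g=1 f=6]; closed=[(3,2), (4,2)]

step 1: expand (3,2) (f=6, h=5) → closed; open now [(2,2) g=2 f=6, (3,1) g=2 f=8, (3,3) g=2 f=6, (4,1) g=1 f=8, (4,3) g=1 f=6]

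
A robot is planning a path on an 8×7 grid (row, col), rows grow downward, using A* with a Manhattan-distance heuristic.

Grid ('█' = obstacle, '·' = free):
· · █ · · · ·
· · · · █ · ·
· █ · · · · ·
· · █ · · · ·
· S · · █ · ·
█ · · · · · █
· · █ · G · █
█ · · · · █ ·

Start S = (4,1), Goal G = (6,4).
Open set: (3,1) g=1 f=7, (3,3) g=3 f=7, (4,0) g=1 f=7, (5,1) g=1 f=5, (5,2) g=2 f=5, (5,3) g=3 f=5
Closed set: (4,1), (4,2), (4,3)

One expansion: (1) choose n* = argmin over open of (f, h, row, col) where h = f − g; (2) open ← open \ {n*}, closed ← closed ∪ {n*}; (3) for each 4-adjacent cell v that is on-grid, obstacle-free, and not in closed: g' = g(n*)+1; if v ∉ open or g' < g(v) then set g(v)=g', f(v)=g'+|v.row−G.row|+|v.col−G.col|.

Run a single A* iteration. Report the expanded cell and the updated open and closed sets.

step 1: expand (5,3) (f=5, h=2) → closed; open now [(3,1) g=1 f=7, (3,3) g=3 f=7, (4,0) g=1 f=7, (5,1) g=1 f=5, (5,2) g=2 f=5, (5,4) g=4 f=5, (6,3) g=4 f=5]

expanded=(5,3); open=[(3,1) g=1 f=7, (3,3) g=3 f=7, (4,0) g=1 f=7, (5,1) g=1 f=5, (5,2) g=2 f=5, (5,4) g=4 f=5, (6,3) g=4 f=5]; closed=[(4,1), (4,2), (4,3), (5,3)]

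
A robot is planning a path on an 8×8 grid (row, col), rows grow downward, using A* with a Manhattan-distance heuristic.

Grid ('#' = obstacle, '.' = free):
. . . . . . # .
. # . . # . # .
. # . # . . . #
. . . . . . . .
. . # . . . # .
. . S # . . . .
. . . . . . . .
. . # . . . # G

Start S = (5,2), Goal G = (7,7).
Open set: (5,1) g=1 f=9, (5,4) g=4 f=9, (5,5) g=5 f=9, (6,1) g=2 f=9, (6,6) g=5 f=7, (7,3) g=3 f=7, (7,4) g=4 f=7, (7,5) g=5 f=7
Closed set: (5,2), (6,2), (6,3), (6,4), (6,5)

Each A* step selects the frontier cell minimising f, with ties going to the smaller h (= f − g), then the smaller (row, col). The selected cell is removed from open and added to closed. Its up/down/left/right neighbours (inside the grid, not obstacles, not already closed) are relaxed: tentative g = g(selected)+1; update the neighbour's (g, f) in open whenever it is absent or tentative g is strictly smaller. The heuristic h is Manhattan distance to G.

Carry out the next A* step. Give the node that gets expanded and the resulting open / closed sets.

expanded=(6,6); open=[(5,1) g=1 f=9, (5,4) g=4 f=9, (5,5) g=5 f=9, (5,6) g=6 f=9, (6,1) g=2 f=9, (6,7) g=6 f=7, (7,3) g=3 f=7, (7,4) g=4 f=7, (7,5) g=5 f=7]; closed=[(5,2), (6,2), (6,3), (6,4), (6,5), (6,6)]

step 1: expand (6,6) (f=7, h=2) → closed; open now [(5,1) g=1 f=9, (5,4) g=4 f=9, (5,5) g=5 f=9, (5,6) g=6 f=9, (6,1) g=2 f=9, (6,7) g=6 f=7, (7,3) g=3 f=7, (7,4) g=4 f=7, (7,5) g=5 f=7]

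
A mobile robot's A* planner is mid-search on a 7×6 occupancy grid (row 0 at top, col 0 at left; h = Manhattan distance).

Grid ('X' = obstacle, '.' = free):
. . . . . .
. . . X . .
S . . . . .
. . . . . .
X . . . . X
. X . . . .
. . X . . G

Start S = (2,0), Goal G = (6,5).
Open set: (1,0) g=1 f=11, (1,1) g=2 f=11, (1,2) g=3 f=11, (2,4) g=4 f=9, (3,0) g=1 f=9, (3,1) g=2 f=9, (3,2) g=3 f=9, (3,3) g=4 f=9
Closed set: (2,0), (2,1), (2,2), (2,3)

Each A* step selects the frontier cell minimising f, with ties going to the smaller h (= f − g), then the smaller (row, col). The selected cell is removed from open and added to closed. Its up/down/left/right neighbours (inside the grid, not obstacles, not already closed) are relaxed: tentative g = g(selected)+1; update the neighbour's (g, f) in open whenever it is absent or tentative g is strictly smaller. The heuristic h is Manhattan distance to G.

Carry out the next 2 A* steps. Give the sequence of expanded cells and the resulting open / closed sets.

step 1: expand (2,4) (f=9, h=5) → closed; open now [(1,0) g=1 f=11, (1,1) g=2 f=11, (1,2) g=3 f=11, (1,4) g=5 f=11, (2,5) g=5 f=9, (3,0) g=1 f=9, (3,1) g=2 f=9, (3,2) g=3 f=9, (3,3) g=4 f=9, (3,4) g=5 f=9]
step 2: expand (2,5) (f=9, h=4) → closed; open now [(1,0) g=1 f=11, (1,1) g=2 f=11, (1,2) g=3 f=11, (1,4) g=5 f=11, (1,5) g=6 f=11, (3,0) g=1 f=9, (3,1) g=2 f=9, (3,2) g=3 f=9, (3,3) g=4 f=9, (3,4) g=5 f=9, (3,5) g=6 f=9]

order=[(2,4) → (2,5)]; open=[(1,0) g=1 f=11, (1,1) g=2 f=11, (1,2) g=3 f=11, (1,4) g=5 f=11, (1,5) g=6 f=11, (3,0) g=1 f=9, (3,1) g=2 f=9, (3,2) g=3 f=9, (3,3) g=4 f=9, (3,4) g=5 f=9, (3,5) g=6 f=9]; closed=[(2,0), (2,1), (2,2), (2,3), (2,4), (2,5)]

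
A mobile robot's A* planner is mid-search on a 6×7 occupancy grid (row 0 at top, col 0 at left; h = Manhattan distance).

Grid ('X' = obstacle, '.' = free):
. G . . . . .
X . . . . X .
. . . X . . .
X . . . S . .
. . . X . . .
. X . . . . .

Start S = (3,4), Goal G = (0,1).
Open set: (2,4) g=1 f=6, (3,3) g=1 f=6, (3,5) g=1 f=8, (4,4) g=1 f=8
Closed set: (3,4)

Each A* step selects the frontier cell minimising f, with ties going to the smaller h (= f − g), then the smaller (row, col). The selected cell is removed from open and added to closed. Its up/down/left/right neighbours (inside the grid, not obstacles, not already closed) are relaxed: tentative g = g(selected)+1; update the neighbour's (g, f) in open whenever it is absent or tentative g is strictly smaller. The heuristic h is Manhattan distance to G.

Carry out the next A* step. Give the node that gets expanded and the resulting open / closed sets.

expanded=(2,4); open=[(1,4) g=2 f=6, (2,5) g=2 f=8, (3,3) g=1 f=6, (3,5) g=1 f=8, (4,4) g=1 f=8]; closed=[(2,4), (3,4)]

step 1: expand (2,4) (f=6, h=5) → closed; open now [(1,4) g=2 f=6, (2,5) g=2 f=8, (3,3) g=1 f=6, (3,5) g=1 f=8, (4,4) g=1 f=8]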